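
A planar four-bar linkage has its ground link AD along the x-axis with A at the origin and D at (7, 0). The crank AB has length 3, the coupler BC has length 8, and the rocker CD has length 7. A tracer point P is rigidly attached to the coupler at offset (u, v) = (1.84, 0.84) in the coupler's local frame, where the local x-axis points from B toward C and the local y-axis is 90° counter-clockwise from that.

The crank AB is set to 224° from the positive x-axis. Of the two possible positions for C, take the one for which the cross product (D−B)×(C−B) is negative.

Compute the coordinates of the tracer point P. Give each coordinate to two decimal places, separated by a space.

-0.16 -2.41

A=(0,0), D=(7.00,0)
B = A + 3.00·(cos224°, sin224°) = (-2.1580, -2.0840)
|BD| = 9.3921
circle(B,8.00) ∩ circle(D,7.00): a=5.4946, h=5.8146
  candidates: C₊=(1.9095,4.8048) cross=54.611; C₋=(4.4898,-6.5344) cross=-54.611
  mode - wants cross < 0 → take C=(4.4898,-6.5344) (cross=-54.611)
ex = (C−B)/|BC| = (0.8310,-0.5563); ey = (0.5563,0.8310)
P = B + 1.84·ex + 0.84·ey = (-0.1617,-2.4096)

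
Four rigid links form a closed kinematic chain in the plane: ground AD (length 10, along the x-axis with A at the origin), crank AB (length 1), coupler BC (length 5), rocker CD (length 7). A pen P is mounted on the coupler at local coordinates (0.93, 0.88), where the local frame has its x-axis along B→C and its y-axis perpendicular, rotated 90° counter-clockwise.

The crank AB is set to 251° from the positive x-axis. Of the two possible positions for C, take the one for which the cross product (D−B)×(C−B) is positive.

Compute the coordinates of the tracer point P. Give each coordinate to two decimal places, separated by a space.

A=(0,0), D=(10.00,0)
B = A + 1.00·(cos251°, sin251°) = (-0.3256, -0.9455)
|BD| = 10.3688
circle(B,5.00) ∩ circle(D,7.00): a=4.0271, h=2.9636
  candidates: C₊=(3.4145,2.3729) cross=30.729; C₋=(3.9550,-3.5295) cross=-30.729
  mode + wants cross > 0 → take C=(3.4145,2.3729) (cross=30.729)
ex = (C−B)/|BC| = (0.7480,0.6637); ey = (-0.6637,0.7480)
P = B + 0.93·ex + 0.88·ey = (-0.2140,0.3300)

-0.21 0.33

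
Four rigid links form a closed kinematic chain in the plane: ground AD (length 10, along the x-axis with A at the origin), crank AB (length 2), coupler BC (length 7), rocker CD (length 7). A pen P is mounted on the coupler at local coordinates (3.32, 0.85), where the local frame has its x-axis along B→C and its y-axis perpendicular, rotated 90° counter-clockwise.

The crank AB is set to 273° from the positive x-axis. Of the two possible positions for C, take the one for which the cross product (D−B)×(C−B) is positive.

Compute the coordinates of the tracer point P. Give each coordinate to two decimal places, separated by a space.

1.30 1.22

A=(0,0), D=(10.00,0)
B = A + 2.00·(cos273°, sin273°) = (0.1047, -1.9973)
|BD| = 10.0949
circle(B,7.00) ∩ circle(D,7.00): a=5.0474, h=4.8501
  candidates: C₊=(4.0928,3.7556) cross=48.961; C₋=(6.0119,-5.7528) cross=-48.961
  mode + wants cross > 0 → take C=(4.0928,3.7556) (cross=48.961)
ex = (C−B)/|BC| = (0.5697,0.8218); ey = (-0.8218,0.5697)
P = B + 3.32·ex + 0.85·ey = (1.2976,1.2155)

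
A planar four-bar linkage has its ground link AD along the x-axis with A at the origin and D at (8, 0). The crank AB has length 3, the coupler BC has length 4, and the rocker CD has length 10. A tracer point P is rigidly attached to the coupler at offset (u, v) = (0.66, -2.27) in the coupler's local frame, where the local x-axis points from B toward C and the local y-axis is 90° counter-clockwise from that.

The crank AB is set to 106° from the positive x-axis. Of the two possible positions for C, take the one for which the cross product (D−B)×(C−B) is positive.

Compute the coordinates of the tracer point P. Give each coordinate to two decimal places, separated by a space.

1.53 2.74

A=(0,0), D=(8.00,0)
B = A + 3.00·(cos106°, sin106°) = (-0.8269, 2.8838)
|BD| = 9.2860
circle(B,4.00) ∩ circle(D,10.00): a=0.1201, h=3.9982
  candidates: C₊=(0.5289,6.6470) cross=37.127; C₋=(-1.9544,-0.9540) cross=-37.127
  mode + wants cross > 0 → take C=(0.5289,6.6470) (cross=37.127)
ex = (C−B)/|BC| = (0.3390,0.9408); ey = (-0.9408,0.3390)
P = B + 0.66·ex + -2.27·ey = (1.5324,2.7353)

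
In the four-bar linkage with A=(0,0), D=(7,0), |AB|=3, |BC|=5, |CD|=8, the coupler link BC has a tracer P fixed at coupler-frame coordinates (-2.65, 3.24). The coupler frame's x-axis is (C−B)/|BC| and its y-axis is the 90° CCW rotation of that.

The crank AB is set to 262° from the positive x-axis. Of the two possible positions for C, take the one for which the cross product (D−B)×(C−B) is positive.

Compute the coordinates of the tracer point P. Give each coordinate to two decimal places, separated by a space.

A=(0,0), D=(7.00,0)
B = A + 3.00·(cos262°, sin262°) = (-0.4175, -2.9708)
|BD| = 7.9903
circle(B,5.00) ∩ circle(D,8.00): a=1.5547, h=4.7521
  candidates: C₊=(-0.7411,2.0187) cross=37.971; C₋=(2.7926,-6.8042) cross=-37.971
  mode + wants cross > 0 → take C=(-0.7411,2.0187) (cross=37.971)
ex = (C−B)/|BC| = (-0.0647,0.9979); ey = (-0.9979,-0.0647)
P = B + -2.65·ex + 3.24·ey = (-3.4792,-5.8249)

-3.48 -5.82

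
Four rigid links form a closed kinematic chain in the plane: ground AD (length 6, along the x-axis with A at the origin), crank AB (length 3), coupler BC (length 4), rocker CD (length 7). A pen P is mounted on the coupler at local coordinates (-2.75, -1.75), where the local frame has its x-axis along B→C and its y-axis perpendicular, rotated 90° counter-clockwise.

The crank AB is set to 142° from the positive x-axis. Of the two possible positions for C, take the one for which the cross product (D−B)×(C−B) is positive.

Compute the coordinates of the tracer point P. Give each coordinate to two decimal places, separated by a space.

-3.27 -1.29

A=(0,0), D=(6.00,0)
B = A + 3.00·(cos142°, sin142°) = (-2.3640, 1.8470)
|BD| = 8.5655
circle(B,4.00) ∩ circle(D,7.00): a=2.3564, h=3.2322
  candidates: C₊=(0.6339,4.4950) cross=27.686; C₋=(-0.7600,-1.8173) cross=-27.686
  mode + wants cross > 0 → take C=(0.6339,4.4950) (cross=27.686)
ex = (C−B)/|BC| = (0.7495,0.6620); ey = (-0.6620,0.7495)
P = B + -2.75·ex + -1.75·ey = (-3.2666,-1.2852)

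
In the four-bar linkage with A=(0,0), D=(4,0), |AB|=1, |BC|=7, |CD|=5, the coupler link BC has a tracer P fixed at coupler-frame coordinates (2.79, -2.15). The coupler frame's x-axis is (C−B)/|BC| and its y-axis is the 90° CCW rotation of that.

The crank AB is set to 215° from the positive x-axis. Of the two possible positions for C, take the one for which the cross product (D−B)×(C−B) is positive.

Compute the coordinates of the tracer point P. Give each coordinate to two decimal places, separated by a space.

2.59 0.32

A=(0,0), D=(4.00,0)
B = A + 1.00·(cos215°, sin215°) = (-0.8192, -0.5736)
|BD| = 4.8532
circle(B,7.00) ∩ circle(D,5.00): a=4.8992, h=4.9998
  candidates: C₊=(3.4548,4.9702) cross=24.265; C₋=(4.6366,-4.9593) cross=-24.265
  mode + wants cross > 0 → take C=(3.4548,4.9702) (cross=24.265)
ex = (C−B)/|BC| = (0.6106,0.7920); ey = (-0.7920,0.6106)
P = B + 2.79·ex + -2.15·ey = (2.5871,0.3233)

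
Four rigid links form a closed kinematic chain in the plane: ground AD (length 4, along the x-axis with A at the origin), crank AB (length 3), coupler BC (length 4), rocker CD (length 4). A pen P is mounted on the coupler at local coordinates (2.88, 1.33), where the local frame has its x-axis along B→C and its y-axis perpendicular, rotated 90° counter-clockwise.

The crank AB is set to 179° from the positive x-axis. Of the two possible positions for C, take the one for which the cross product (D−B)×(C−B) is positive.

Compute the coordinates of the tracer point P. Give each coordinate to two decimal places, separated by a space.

-1.10 2.60

A=(0,0), D=(4.00,0)
B = A + 3.00·(cos179°, sin179°) = (-2.9995, 0.0524)
|BD| = 6.9997
circle(B,4.00) ∩ circle(D,4.00): a=3.4999, h=1.9367
  candidates: C₊=(0.5147,1.9629) cross=13.557; C₋=(0.4857,-1.9105) cross=-13.557
  mode + wants cross > 0 → take C=(0.5147,1.9629) (cross=13.557)
ex = (C−B)/|BC| = (0.8786,0.4776); ey = (-0.4776,0.8786)
P = B + 2.88·ex + 1.33·ey = (-1.1045,2.5964)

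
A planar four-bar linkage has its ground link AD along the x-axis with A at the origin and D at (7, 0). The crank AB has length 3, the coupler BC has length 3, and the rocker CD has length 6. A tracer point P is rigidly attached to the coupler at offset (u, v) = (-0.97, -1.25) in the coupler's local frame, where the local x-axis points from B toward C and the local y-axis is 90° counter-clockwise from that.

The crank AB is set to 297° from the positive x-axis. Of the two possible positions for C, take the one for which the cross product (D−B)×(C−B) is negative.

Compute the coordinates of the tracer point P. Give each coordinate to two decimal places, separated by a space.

A=(0,0), D=(7.00,0)
B = A + 3.00·(cos297°, sin297°) = (1.3620, -2.6730)
|BD| = 6.2396
circle(B,3.00) ∩ circle(D,6.00): a=0.9562, h=2.8435
  candidates: C₊=(1.0078,0.3060) cross=17.742; C₋=(3.4441,-4.8328) cross=-17.742
  mode - wants cross < 0 → take C=(3.4441,-4.8328) (cross=-17.742)
ex = (C−B)/|BC| = (0.6941,-0.7199); ey = (0.7199,0.6941)
P = B + -0.97·ex + -1.25·ey = (-0.2112,-2.8423)

-0.21 -2.84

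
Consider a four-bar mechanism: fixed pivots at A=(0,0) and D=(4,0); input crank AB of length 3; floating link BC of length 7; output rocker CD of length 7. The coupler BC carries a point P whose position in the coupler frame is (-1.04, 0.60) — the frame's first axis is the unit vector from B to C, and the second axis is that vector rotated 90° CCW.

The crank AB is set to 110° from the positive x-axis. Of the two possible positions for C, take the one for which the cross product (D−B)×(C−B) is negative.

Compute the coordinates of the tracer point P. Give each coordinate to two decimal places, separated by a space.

A=(0,0), D=(4.00,0)
B = A + 3.00·(cos110°, sin110°) = (-1.0261, 2.8191)
|BD| = 5.7627
circle(B,7.00) ∩ circle(D,7.00): a=2.8813, h=6.3795
  candidates: C₊=(4.6078,6.9736) cross=36.763; C₋=(-1.6338,-4.1545) cross=-36.763
  mode - wants cross < 0 → take C=(-1.6338,-4.1545) (cross=-36.763)
ex = (C−B)/|BC| = (-0.0868,-0.9962); ey = (0.9962,-0.0868)
P = B + -1.04·ex + 0.60·ey = (-0.3380,3.8031)

-0.34 3.80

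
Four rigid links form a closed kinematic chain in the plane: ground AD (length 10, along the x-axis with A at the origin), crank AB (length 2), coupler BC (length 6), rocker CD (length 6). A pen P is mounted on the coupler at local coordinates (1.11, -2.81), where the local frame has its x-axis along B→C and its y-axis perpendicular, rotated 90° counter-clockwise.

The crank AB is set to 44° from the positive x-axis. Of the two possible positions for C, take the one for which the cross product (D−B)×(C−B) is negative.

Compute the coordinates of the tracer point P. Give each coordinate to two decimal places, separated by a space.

-0.13 -1.19

A=(0,0), D=(10.00,0)
B = A + 2.00·(cos44°, sin44°) = (1.4387, 1.3893)
|BD| = 8.6733
circle(B,6.00) ∩ circle(D,6.00): a=4.3367, h=4.1465
  candidates: C₊=(6.3835,4.7876) cross=35.964; C₋=(5.0551,-3.3983) cross=-35.964
  mode - wants cross < 0 → take C=(5.0551,-3.3983) (cross=-35.964)
ex = (C−B)/|BC| = (0.6027,-0.7979); ey = (0.7979,0.6027)
P = B + 1.11·ex + -2.81·ey = (-0.1345,-1.1901)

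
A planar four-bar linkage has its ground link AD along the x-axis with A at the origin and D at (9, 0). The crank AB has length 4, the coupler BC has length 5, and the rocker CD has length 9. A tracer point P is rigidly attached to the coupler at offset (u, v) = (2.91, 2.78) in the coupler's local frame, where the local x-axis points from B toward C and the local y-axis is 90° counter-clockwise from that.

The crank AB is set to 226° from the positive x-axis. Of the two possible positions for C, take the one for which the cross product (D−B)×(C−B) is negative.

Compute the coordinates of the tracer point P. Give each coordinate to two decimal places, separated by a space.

1.09 -1.76

A=(0,0), D=(9.00,0)
B = A + 4.00·(cos226°, sin226°) = (-2.7786, -2.8774)
|BD| = 12.1250
circle(B,5.00) ∩ circle(D,9.00): a=3.7532, h=3.3035
  candidates: C₊=(0.0834,1.2225) cross=40.055; C₋=(1.6513,-5.1959) cross=-40.055
  mode - wants cross < 0 → take C=(1.6513,-5.1959) (cross=-40.055)
ex = (C−B)/|BC| = (0.8860,-0.4637); ey = (0.4637,0.8860)
P = B + 2.91·ex + 2.78·ey = (1.0887,-1.7637)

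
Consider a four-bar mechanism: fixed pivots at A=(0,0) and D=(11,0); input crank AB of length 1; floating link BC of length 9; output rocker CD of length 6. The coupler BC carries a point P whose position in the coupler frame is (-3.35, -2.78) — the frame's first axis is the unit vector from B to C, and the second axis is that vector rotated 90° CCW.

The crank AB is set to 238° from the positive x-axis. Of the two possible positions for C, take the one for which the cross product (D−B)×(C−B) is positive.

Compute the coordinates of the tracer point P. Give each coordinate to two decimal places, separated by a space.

-1.68 -5.05

A=(0,0), D=(11.00,0)
B = A + 1.00·(cos238°, sin238°) = (-0.5299, -0.8480)
|BD| = 11.5611
circle(B,9.00) ∩ circle(D,6.00): a=7.7267, h=4.6150
  candidates: C₊=(6.8375,4.3213) cross=53.354; C₋=(7.5145,-4.8838) cross=-53.354
  mode + wants cross > 0 → take C=(6.8375,4.3213) (cross=53.354)
ex = (C−B)/|BC| = (0.8186,0.5744); ey = (-0.5744,0.8186)
P = B + -3.35·ex + -2.78·ey = (-1.6755,-5.0479)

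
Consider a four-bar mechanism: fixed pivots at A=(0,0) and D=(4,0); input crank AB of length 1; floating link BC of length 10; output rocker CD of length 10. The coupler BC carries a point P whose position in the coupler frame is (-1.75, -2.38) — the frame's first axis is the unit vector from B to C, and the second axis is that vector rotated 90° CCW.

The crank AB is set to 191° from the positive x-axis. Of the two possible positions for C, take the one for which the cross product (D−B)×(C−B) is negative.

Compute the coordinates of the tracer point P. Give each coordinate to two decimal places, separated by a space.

A=(0,0), D=(4.00,0)
B = A + 1.00·(cos191°, sin191°) = (-0.9816, -0.1908)
|BD| = 4.9853
circle(B,10.00) ∩ circle(D,10.00): a=2.4926, h=9.6844
  candidates: C₊=(1.1385,9.5819) cross=48.279; C₋=(1.8799,-9.7727) cross=-48.279
  mode - wants cross < 0 → take C=(1.8799,-9.7727) (cross=-48.279)
ex = (C−B)/|BC| = (0.2861,-0.9582); ey = (0.9582,0.2861)
P = B + -1.75·ex + -2.38·ey = (-3.7629,0.8050)

-3.76 0.80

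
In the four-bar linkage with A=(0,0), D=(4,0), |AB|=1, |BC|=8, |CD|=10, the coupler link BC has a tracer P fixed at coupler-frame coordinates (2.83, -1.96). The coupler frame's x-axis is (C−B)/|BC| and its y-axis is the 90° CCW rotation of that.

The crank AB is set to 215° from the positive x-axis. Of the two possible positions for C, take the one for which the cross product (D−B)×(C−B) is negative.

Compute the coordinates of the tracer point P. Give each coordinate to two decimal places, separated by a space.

-2.90 -3.32

A=(0,0), D=(4.00,0)
B = A + 1.00·(cos215°, sin215°) = (-0.8192, -0.5736)
|BD| = 4.8532
circle(B,8.00) ∩ circle(D,10.00): a=-1.2823, h=7.8966
  candidates: C₊=(-3.0258,7.1161) cross=38.323; C₋=(-1.1592,-8.5663) cross=-38.323
  mode - wants cross < 0 → take C=(-1.1592,-8.5663) (cross=-38.323)
ex = (C−B)/|BC| = (-0.0425,-0.9991); ey = (0.9991,-0.0425)
P = B + 2.83·ex + -1.96·ey = (-2.8977,-3.3177)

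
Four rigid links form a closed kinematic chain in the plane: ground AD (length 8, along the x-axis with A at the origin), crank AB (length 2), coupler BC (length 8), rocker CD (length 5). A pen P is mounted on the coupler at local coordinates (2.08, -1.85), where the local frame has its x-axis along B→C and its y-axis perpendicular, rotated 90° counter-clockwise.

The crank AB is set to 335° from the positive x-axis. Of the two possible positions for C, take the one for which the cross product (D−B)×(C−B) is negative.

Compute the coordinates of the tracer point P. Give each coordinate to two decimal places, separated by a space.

2.65 -3.50

A=(0,0), D=(8.00,0)
B = A + 2.00·(cos335°, sin335°) = (1.8126, -0.8452)
|BD| = 6.2448
circle(B,8.00) ∩ circle(D,5.00): a=6.2450, h=5.0000
  candidates: C₊=(7.3234,4.9540) cross=31.224; C₋=(8.6769,-4.9540) cross=-31.224
  mode - wants cross < 0 → take C=(8.6769,-4.9540) (cross=-31.224)
ex = (C−B)/|BC| = (0.8580,-0.5136); ey = (0.5136,0.8580)
P = B + 2.08·ex + -1.85·ey = (2.6472,-3.5009)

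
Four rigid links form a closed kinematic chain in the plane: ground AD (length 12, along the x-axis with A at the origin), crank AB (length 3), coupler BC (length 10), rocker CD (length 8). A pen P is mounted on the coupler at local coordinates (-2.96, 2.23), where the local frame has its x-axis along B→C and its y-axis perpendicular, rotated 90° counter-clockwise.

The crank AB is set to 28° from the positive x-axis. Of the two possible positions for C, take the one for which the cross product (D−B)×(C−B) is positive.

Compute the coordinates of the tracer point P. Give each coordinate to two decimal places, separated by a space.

-1.05 1.22

A=(0,0), D=(12.00,0)
B = A + 3.00·(cos28°, sin28°) = (2.6488, 1.4084)
|BD| = 9.4566
circle(B,10.00) ∩ circle(D,8.00): a=6.6317, h=7.4847
  candidates: C₊=(10.3213,7.8219) cross=70.780; C₋=(8.0919,-6.9805) cross=-70.780
  mode + wants cross > 0 → take C=(10.3213,7.8219) (cross=70.780)
ex = (C−B)/|BC| = (0.7672,0.6413); ey = (-0.6413,0.7672)
P = B + -2.96·ex + 2.23·ey = (-1.0524,1.2210)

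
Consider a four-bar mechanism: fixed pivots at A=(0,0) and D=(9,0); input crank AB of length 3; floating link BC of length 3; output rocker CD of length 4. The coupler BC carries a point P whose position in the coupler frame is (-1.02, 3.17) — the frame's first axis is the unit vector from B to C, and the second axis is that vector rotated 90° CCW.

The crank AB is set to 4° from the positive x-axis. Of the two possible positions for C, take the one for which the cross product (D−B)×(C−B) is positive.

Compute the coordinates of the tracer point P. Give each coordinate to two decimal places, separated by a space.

A=(0,0), D=(9.00,0)
B = A + 3.00·(cos4°, sin4°) = (2.9927, 0.2093)
|BD| = 6.0110
circle(B,3.00) ∩ circle(D,4.00): a=2.4232, h=1.7686
  candidates: C₊=(5.4760,1.8925) cross=10.631; C₋=(5.3529,-1.6427) cross=-10.631
  mode + wants cross > 0 → take C=(5.4760,1.8925) (cross=10.631)
ex = (C−B)/|BC| = (0.8278,0.5611); ey = (-0.5611,0.8278)
P = B + -1.02·ex + 3.17·ey = (0.3698,2.2610)

0.37 2.26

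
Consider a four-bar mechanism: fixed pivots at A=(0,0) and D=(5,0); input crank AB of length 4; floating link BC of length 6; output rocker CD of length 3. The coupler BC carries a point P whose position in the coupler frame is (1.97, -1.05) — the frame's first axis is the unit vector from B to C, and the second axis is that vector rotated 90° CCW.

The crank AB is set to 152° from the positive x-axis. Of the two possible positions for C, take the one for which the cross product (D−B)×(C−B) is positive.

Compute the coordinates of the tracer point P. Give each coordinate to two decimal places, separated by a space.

A=(0,0), D=(5.00,0)
B = A + 4.00·(cos152°, sin152°) = (-3.5318, 1.8779)
|BD| = 8.7360
circle(B,6.00) ∩ circle(D,3.00): a=5.9133, h=1.0161
  candidates: C₊=(2.4617,1.5991) cross=8.877; C₋=(2.0249,-0.3856) cross=-8.877
  mode + wants cross > 0 → take C=(2.4617,1.5991) (cross=8.877)
ex = (C−B)/|BC| = (0.9989,-0.0465); ey = (0.0465,0.9989)
P = B + 1.97·ex + -1.05·ey = (-1.6127,0.7375)

-1.61 0.74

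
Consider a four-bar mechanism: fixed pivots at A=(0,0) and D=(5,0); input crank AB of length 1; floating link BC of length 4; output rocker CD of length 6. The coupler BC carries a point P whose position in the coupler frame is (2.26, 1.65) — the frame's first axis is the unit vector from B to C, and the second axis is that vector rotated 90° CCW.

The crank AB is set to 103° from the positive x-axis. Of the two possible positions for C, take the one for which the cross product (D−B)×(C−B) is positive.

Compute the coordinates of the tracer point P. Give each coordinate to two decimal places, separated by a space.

A=(0,0), D=(5.00,0)
B = A + 1.00·(cos103°, sin103°) = (-0.2250, 0.9744)
|BD| = 5.3150
circle(B,4.00) ∩ circle(D,6.00): a=0.7761, h=3.9240
  candidates: C₊=(1.2573,4.6896) cross=20.856; C₋=(-0.1814,-3.0254) cross=-20.856
  mode + wants cross > 0 → take C=(1.2573,4.6896) (cross=20.856)
ex = (C−B)/|BC| = (0.3706,0.9288); ey = (-0.9288,0.3706)
P = B + 2.26·ex + 1.65·ey = (-0.9200,3.6849)

-0.92 3.68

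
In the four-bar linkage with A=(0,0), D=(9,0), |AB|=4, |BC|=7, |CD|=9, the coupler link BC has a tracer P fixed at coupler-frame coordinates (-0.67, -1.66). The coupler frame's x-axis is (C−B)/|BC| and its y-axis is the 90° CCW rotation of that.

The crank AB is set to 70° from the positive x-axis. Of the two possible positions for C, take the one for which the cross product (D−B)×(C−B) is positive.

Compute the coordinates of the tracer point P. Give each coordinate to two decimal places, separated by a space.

2.04 2.10

A=(0,0), D=(9.00,0)
B = A + 4.00·(cos70°, sin70°) = (1.3681, 3.7588)
|BD| = 8.5073
circle(B,7.00) ∩ circle(D,9.00): a=2.3729, h=6.5855
  candidates: C₊=(6.4065,8.6182) cross=56.025; C₋=(0.5872,-3.1975) cross=-56.025
  mode + wants cross > 0 → take C=(6.4065,8.6182) (cross=56.025)
ex = (C−B)/|BC| = (0.7198,0.6942); ey = (-0.6942,0.7198)
P = B + -0.67·ex + -1.66·ey = (2.0382,2.0988)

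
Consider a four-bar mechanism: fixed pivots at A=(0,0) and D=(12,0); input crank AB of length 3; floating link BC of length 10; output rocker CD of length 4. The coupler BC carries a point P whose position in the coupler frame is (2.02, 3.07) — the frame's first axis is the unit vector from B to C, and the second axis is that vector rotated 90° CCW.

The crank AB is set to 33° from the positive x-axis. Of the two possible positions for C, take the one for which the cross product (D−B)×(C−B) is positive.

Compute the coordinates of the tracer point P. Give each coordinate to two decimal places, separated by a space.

A=(0,0), D=(12.00,0)
B = A + 3.00·(cos33°, sin33°) = (2.5160, 1.6339)
|BD| = 9.6237
circle(B,10.00) ∩ circle(D,4.00): a=9.1761, h=3.9749
  candidates: C₊=(12.2337,3.9932) cross=38.253; C₋=(10.8840,-3.8412) cross=-38.253
  mode + wants cross > 0 → take C=(12.2337,3.9932) (cross=38.253)
ex = (C−B)/|BC| = (0.9718,0.2359); ey = (-0.2359,0.9718)
P = B + 2.02·ex + 3.07·ey = (3.7547,5.0938)

3.75 5.09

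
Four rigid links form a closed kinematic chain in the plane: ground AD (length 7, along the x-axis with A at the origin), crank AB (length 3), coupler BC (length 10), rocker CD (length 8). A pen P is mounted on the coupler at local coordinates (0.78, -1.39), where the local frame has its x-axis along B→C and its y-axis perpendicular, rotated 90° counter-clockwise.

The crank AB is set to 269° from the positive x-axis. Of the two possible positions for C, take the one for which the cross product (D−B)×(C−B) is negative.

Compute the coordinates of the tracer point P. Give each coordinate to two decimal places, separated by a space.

A=(0,0), D=(7.00,0)
B = A + 3.00·(cos269°, sin269°) = (-0.0524, -2.9995)
|BD| = 7.6637
circle(B,10.00) ∩ circle(D,8.00): a=6.1806, h=7.8613
  candidates: C₊=(2.5583,6.6537) cross=60.247; C₋=(8.7120,-7.8147) cross=-60.247
  mode - wants cross < 0 → take C=(8.7120,-7.8147) (cross=-60.247)
ex = (C−B)/|BC| = (0.8764,-0.4815); ey = (0.4815,0.8764)
P = B + 0.78·ex + -1.39·ey = (-0.0380,-4.5934)

-0.04 -4.59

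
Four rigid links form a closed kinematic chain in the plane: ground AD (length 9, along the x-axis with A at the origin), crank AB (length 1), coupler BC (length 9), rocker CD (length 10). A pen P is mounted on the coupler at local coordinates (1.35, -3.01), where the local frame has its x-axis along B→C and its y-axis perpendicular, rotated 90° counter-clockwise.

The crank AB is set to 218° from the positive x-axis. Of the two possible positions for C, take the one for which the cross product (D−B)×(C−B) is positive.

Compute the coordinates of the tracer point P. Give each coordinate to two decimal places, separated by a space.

A=(0,0), D=(9.00,0)
B = A + 1.00·(cos218°, sin218°) = (-0.7880, -0.6157)
|BD| = 9.8074
circle(B,9.00) ∩ circle(D,10.00): a=3.9350, h=8.0942
  candidates: C₊=(2.6311,7.7096) cross=79.382; C₋=(3.6474,-8.4468) cross=-79.382
  mode + wants cross > 0 → take C=(2.6311,7.7096) (cross=79.382)
ex = (C−B)/|BC| = (0.3799,0.9250); ey = (-0.9250,0.3799)
P = B + 1.35·ex + -3.01·ey = (2.5092,-0.5104)

2.51 -0.51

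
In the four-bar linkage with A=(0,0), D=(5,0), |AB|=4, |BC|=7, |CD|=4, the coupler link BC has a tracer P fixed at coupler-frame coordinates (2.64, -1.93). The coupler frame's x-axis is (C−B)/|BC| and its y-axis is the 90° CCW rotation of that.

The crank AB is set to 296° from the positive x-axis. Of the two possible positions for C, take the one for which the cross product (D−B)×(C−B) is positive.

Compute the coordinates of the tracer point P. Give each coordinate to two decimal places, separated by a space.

A=(0,0), D=(5.00,0)
B = A + 4.00·(cos296°, sin296°) = (1.7535, -3.5952)
|BD| = 4.8441
circle(B,7.00) ∩ circle(D,4.00): a=5.8283, h=3.8770
  candidates: C₊=(2.7821,3.3288) cross=18.781; C₋=(8.5370,-1.8680) cross=-18.781
  mode + wants cross > 0 → take C=(2.7821,3.3288) (cross=18.781)
ex = (C−B)/|BC| = (0.1470,0.9891); ey = (-0.9891,0.1470)
P = B + 2.64·ex + -1.93·ey = (4.0505,-1.2675)

4.05 -1.27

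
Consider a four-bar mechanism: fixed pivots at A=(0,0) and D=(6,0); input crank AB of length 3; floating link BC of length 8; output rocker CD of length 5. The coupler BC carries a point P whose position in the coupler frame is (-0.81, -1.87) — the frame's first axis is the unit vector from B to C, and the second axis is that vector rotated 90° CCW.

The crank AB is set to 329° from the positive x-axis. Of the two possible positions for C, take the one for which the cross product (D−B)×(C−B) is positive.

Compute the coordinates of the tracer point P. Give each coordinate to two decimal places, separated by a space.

A=(0,0), D=(6.00,0)
B = A + 3.00·(cos329°, sin329°) = (2.5715, -1.5451)
|BD| = 3.7606
circle(B,8.00) ∩ circle(D,5.00): a=7.0657, h=3.7519
  candidates: C₊=(7.4717,4.7785) cross=14.109; C₋=(10.5547,-2.0626) cross=-14.109
  mode + wants cross > 0 → take C=(7.4717,4.7785) (cross=14.109)
ex = (C−B)/|BC| = (0.6125,0.7905); ey = (-0.7905,0.6125)
P = B + -0.81·ex + -1.87·ey = (3.5535,-3.3308)

3.55 -3.33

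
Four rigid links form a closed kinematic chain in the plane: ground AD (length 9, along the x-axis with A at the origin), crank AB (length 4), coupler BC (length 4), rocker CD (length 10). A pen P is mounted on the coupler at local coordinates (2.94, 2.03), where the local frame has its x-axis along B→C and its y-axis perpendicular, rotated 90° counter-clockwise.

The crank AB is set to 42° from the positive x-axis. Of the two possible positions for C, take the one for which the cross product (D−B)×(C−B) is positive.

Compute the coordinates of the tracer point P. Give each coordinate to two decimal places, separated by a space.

A=(0,0), D=(9.00,0)
B = A + 4.00·(cos42°, sin42°) = (2.9726, 2.6765)
|BD| = 6.5950
circle(B,4.00) ∩ circle(D,10.00): a=-3.0710, h=2.5630
  candidates: C₊=(1.2060,6.2653) cross=16.903; C₋=(-0.8743,1.5805) cross=-16.903
  mode + wants cross > 0 → take C=(1.2060,6.2653) (cross=16.903)
ex = (C−B)/|BC| = (-0.4416,0.8972); ey = (-0.8972,-0.4416)
P = B + 2.94·ex + 2.03·ey = (-0.1471,4.4177)

-0.15 4.42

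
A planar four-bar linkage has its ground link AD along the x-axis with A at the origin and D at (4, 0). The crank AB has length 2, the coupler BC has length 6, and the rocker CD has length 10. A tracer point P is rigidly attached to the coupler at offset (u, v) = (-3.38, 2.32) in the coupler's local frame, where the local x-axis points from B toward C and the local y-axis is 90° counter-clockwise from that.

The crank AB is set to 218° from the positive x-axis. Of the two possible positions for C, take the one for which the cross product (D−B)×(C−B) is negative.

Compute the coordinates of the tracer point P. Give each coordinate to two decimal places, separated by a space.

1.53 1.44

A=(0,0), D=(4.00,0)
B = A + 2.00·(cos218°, sin218°) = (-1.5760, -1.2313)
|BD| = 5.7104
circle(B,6.00) ∩ circle(D,10.00): a=-2.7487, h=5.3334
  candidates: C₊=(-5.4101,3.3839) cross=30.455; C₋=(-3.1100,-7.0319) cross=-30.455
  mode - wants cross < 0 → take C=(-3.1100,-7.0319) (cross=-30.455)
ex = (C−B)/|BC| = (-0.2557,-0.9668); ey = (0.9668,-0.2557)
P = B + -3.38·ex + 2.32·ey = (1.5310,1.4432)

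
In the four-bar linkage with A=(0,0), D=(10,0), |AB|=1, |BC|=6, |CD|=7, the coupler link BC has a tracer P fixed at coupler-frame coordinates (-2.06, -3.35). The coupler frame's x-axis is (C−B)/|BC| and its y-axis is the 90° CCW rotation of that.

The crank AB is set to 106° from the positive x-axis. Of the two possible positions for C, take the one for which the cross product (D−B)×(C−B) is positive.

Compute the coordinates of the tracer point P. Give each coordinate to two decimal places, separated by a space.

A=(0,0), D=(10.00,0)
B = A + 1.00·(cos106°, sin106°) = (-0.2756, 0.9613)
|BD| = 10.3205
circle(B,6.00) ∩ circle(D,7.00): a=4.5304, h=3.9338
  candidates: C₊=(4.6015,4.4560) cross=40.599; C₋=(3.8687,-3.3775) cross=-40.599
  mode + wants cross > 0 → take C=(4.6015,4.4560) (cross=40.599)
ex = (C−B)/|BC| = (0.8129,0.5825); ey = (-0.5825,0.8129)
P = B + -2.06·ex + -3.35·ey = (0.0011,-2.9617)

0.00 -2.96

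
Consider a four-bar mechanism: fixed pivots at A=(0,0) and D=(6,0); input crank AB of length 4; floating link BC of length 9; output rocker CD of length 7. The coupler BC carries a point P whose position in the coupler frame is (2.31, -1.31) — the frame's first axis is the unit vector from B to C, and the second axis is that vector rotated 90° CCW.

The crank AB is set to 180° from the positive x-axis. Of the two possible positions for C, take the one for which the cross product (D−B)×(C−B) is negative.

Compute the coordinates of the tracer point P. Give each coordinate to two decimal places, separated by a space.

-3.20 -2.53

A=(0,0), D=(6.00,0)
B = A + 4.00·(cos180°, sin180°) = (-4.0000, 0.0000)
|BD| = 10.0000
circle(B,9.00) ∩ circle(D,7.00): a=6.6000, h=6.1188
  candidates: C₊=(2.6000,6.1188) cross=61.188; C₋=(2.6000,-6.1188) cross=-61.188
  mode - wants cross < 0 → take C=(2.6000,-6.1188) (cross=-61.188)
ex = (C−B)/|BC| = (0.7333,-0.6799); ey = (0.6799,0.7333)
P = B + 2.31·ex + -1.31·ey = (-3.1966,-2.5312)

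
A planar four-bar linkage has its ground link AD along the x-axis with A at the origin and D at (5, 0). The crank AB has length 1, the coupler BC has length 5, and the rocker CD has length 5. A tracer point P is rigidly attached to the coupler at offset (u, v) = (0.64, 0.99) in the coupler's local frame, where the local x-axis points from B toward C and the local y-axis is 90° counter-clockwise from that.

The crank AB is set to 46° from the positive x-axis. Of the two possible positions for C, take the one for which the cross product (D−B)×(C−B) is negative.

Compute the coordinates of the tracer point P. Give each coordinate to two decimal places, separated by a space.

A=(0,0), D=(5.00,0)
B = A + 1.00·(cos46°, sin46°) = (0.6947, 0.7193)
|BD| = 4.3650
circle(B,5.00) ∩ circle(D,5.00): a=2.1825, h=4.4985
  candidates: C₊=(3.5887,4.7967) cross=19.636; C₋=(2.1060,-4.0773) cross=-19.636
  mode - wants cross < 0 → take C=(2.1060,-4.0773) (cross=-19.636)
ex = (C−B)/|BC| = (0.2823,-0.9593); ey = (0.9593,0.2823)
P = B + 0.64·ex + 0.99·ey = (1.8251,0.3848)

1.83 0.38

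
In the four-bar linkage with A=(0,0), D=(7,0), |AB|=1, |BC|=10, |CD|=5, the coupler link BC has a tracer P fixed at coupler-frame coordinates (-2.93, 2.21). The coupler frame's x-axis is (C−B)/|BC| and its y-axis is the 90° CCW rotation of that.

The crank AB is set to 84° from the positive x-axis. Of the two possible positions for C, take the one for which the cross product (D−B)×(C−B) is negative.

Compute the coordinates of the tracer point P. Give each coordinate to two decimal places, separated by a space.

A=(0,0), D=(7.00,0)
B = A + 1.00·(cos84°, sin84°) = (0.1045, 0.9945)
|BD| = 6.9668
circle(B,10.00) ∩ circle(D,5.00): a=8.8661, h=4.6252
  candidates: C₊=(9.5401,4.3068) cross=32.223; C₋=(8.2195,-4.8490) cross=-32.223
  mode - wants cross < 0 → take C=(8.2195,-4.8490) (cross=-32.223)
ex = (C−B)/|BC| = (0.8115,-0.5844); ey = (0.5844,0.8115)
P = B + -2.93·ex + 2.21·ey = (-0.9818,4.5001)

-0.98 4.50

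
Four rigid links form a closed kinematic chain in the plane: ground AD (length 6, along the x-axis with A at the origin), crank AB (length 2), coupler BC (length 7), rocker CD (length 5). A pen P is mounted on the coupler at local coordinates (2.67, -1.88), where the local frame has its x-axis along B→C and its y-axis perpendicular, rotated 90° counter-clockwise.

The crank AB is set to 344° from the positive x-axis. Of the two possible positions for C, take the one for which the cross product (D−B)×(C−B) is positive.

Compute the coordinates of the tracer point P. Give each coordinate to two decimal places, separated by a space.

A=(0,0), D=(6.00,0)
B = A + 2.00·(cos344°, sin344°) = (1.9225, -0.5513)
|BD| = 4.1146
circle(B,7.00) ∩ circle(D,5.00): a=4.9737, h=4.9256
  candidates: C₊=(6.1915,4.9963) cross=20.267; C₋=(7.5114,-4.7661) cross=-20.267
  mode + wants cross > 0 → take C=(6.1915,4.9963) (cross=20.267)
ex = (C−B)/|BC| = (0.6099,0.7925); ey = (-0.7925,0.6099)
P = B + 2.67·ex + -1.88·ey = (5.0408,0.4182)

5.04 0.42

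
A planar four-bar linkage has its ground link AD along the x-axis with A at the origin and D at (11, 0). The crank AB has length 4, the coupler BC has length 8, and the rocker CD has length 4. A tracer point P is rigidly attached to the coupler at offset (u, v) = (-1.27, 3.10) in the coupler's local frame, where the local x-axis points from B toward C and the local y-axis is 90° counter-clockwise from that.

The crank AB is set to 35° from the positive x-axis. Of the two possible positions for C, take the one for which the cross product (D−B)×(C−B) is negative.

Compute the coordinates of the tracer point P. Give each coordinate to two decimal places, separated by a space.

4.59 5.38

A=(0,0), D=(11.00,0)
B = A + 4.00·(cos35°, sin35°) = (3.2766, 2.2943)
|BD| = 8.0570
circle(B,8.00) ∩ circle(D,4.00): a=7.0073, h=3.8598
  candidates: C₊=(11.0929,3.9989) cross=31.098; C₋=(8.8946,-3.4011) cross=-31.098
  mode - wants cross < 0 → take C=(8.8946,-3.4011) (cross=-31.098)
ex = (C−B)/|BC| = (0.7023,-0.7119); ey = (0.7119,0.7023)
P = B + -1.27·ex + 3.10·ey = (4.5917,5.3754)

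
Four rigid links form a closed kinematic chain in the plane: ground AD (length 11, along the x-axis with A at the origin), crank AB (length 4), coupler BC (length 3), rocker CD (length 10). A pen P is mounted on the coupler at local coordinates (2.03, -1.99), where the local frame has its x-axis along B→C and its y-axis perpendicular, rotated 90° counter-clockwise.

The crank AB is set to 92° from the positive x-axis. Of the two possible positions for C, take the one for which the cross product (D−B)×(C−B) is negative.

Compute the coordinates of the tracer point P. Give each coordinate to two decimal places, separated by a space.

-1.13 1.33

A=(0,0), D=(11.00,0)
B = A + 4.00·(cos92°, sin92°) = (-0.1396, 3.9976)
|BD| = 11.8352
circle(B,3.00) ∩ circle(D,10.00): a=2.0731, h=2.1685
  candidates: C₊=(2.5441,5.3383) cross=25.664; C₋=(1.0792,1.2563) cross=-25.664
  mode - wants cross < 0 → take C=(1.0792,1.2563) (cross=-25.664)
ex = (C−B)/|BC| = (0.4063,-0.9138); ey = (0.9138,0.4063)
P = B + 2.03·ex + -1.99·ey = (-1.1332,1.3342)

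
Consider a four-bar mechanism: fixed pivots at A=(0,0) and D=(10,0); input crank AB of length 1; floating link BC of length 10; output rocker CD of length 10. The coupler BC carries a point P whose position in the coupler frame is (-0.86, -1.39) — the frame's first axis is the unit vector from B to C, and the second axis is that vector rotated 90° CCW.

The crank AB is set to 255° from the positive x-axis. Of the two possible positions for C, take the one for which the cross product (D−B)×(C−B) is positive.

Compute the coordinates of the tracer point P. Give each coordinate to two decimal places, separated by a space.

0.62 -2.34

A=(0,0), D=(10.00,0)
B = A + 1.00·(cos255°, sin255°) = (-0.2588, -0.9659)
|BD| = 10.3042
circle(B,10.00) ∩ circle(D,10.00): a=5.1521, h=8.5706
  candidates: C₊=(4.0672,8.0499) cross=88.314; C₋=(5.6740,-9.0159) cross=-88.314
  mode + wants cross > 0 → take C=(4.0672,8.0499) (cross=88.314)
ex = (C−B)/|BC| = (0.4326,0.9016); ey = (-0.9016,0.4326)
P = B + -0.86·ex + -1.39·ey = (0.6224,-2.3426)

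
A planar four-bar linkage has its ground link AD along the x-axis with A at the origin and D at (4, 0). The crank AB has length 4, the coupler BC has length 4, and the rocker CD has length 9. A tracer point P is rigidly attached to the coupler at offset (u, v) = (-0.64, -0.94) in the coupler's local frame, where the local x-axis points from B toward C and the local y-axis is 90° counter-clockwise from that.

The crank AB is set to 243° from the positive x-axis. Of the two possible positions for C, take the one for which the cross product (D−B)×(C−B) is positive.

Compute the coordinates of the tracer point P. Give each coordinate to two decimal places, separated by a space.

A=(0,0), D=(4.00,0)
B = A + 4.00·(cos243°, sin243°) = (-1.8160, -3.5640)
|BD| = 6.8211
circle(B,4.00) ∩ circle(D,9.00): a=-1.3541, h=3.7638
  candidates: C₊=(-4.9371,-1.0623) cross=25.674; C₋=(-1.0039,-7.4807) cross=-25.674
  mode + wants cross > 0 → take C=(-4.9371,-1.0623) (cross=25.674)
ex = (C−B)/|BC| = (-0.7803,0.6254); ey = (-0.6254,-0.7803)
P = B + -0.64·ex + -0.94·ey = (-0.7287,-3.2308)

-0.73 -3.23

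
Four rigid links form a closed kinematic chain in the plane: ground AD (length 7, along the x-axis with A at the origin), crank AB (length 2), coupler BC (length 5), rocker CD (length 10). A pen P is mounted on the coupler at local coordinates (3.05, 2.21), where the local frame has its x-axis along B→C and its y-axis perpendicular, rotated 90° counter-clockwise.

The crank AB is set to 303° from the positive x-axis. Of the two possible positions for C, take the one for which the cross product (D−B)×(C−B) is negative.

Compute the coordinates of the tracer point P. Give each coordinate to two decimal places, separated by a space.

2.03 -5.32

A=(0,0), D=(7.00,0)
B = A + 2.00·(cos303°, sin303°) = (1.0893, -1.6773)
|BD| = 6.1441
circle(B,5.00) ∩ circle(D,10.00): a=-3.0313, h=3.9763
  candidates: C₊=(-2.9125,1.3204) cross=24.431; C₋=(-0.7414,-6.3302) cross=-24.431
  mode - wants cross < 0 → take C=(-0.7414,-6.3302) (cross=-24.431)
ex = (C−B)/|BC| = (-0.3661,-0.9306); ey = (0.9306,-0.3661)
P = B + 3.05·ex + 2.21·ey = (2.0291,-5.3247)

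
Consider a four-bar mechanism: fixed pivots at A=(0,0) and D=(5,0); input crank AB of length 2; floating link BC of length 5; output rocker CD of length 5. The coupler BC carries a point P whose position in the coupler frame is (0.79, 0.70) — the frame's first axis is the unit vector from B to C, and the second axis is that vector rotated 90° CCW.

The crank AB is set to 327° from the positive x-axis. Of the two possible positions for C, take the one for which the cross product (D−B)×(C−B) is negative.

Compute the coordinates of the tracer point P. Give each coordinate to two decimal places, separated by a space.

A=(0,0), D=(5.00,0)
B = A + 2.00·(cos327°, sin327°) = (1.6773, -1.0893)
|BD| = 3.4967
circle(B,5.00) ∩ circle(D,5.00): a=1.7483, h=4.6844
  candidates: C₊=(1.8794,3.9066) cross=16.380; C₋=(4.7979,-4.9959) cross=-16.380
  mode - wants cross < 0 → take C=(4.7979,-4.9959) (cross=-16.380)
ex = (C−B)/|BC| = (0.6241,-0.7813); ey = (0.7813,0.6241)
P = B + 0.79·ex + 0.70·ey = (2.7173,-1.2696)

2.72 -1.27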